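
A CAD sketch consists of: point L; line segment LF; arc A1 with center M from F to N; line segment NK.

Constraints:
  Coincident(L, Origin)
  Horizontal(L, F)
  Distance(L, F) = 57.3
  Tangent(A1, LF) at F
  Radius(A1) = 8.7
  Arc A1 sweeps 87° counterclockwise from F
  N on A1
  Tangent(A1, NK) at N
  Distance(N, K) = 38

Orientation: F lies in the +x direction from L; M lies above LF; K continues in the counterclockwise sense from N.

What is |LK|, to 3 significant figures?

82.2

L is at the origin; L and F share the same y with |LF| = 57.3 and F on the +x side, so F = (57.3, 0.00). A1 meets LF tangentially, so MF is at right angles to LF, so M = F + (0, 8.7) = (57.3, 8.70). On A1, F sits at bearing -90° from M; an 87° counterclockwise sweep puts N at bearing -3°, so N = M + 8.7·(cos -3°, sin -3°) = (66.0, 8.24). The tangent condition forces MN to be normal to NK, so NK runs along (−sin -3°, cos -3°); with |NK| = 38.0, K = (68.0, 46.2). Then |LK| = |K − L| = 82.2.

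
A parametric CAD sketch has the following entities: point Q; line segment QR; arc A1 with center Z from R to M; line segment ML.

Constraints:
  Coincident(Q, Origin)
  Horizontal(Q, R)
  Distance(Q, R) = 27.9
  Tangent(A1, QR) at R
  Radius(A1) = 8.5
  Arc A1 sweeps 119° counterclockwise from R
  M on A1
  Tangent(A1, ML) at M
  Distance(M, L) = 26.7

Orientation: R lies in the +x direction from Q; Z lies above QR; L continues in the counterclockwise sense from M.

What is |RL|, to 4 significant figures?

36.39

Q is at the origin; Q and R share the same y with |QR| = 27.9 and R on the +x side, so R = (27.90, 0.000). A1 meets QR tangentially, so ZR is at right angles to QR, so Z = R + (0, 8.5) = (27.90, 8.500). On A1, R sits at bearing -90° from Z; a 119° counterclockwise sweep puts M at bearing 29°, so M = Z + 8.5·(cos 29°, sin 29°) = (35.33, 12.62). The tangent condition forces ZM to be normal to ML, so ML runs along (−sin 29°, cos 29°); with |ML| = 26.7, L = (22.39, 35.97). Then |RL| = |L − R| = 36.39.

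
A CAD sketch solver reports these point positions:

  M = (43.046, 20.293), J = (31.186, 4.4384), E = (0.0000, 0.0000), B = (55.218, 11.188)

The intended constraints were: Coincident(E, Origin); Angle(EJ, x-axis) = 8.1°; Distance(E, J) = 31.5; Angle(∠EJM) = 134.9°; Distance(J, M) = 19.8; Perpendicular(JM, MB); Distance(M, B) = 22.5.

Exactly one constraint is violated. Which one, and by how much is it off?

Distance(M, B) = 22.5 — off by 7.30.

E = (0.00, 0.00) ✓; EJ at 8.100° ✓; |EJ| = 31.50 ✓; ∠EJM = 134.9° ✓; |JM| = 19.80 ✓; ∠(JM, MB) = 90.00° ✓; |MB| = 15.20 ✗.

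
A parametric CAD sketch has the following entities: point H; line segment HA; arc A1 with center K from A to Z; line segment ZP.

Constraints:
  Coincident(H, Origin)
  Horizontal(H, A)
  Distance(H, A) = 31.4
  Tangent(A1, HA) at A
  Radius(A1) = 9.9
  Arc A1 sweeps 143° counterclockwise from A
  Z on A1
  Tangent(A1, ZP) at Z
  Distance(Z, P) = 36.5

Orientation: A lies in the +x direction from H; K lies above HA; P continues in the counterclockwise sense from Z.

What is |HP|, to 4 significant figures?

40.61

On A1, A sits at bearing -90° from K; a 143° counterclockwise sweep puts Z at bearing 53°, so Z = K + 9.9·(cos 53°, sin 53°) = (37.36, 17.81). The tangent condition forces KZ to be normal to ZP, so ZP runs along (−sin 53°, cos 53°); with |ZP| = 36.5, P = (8.208, 39.77). Then |HP| = |P − H| = 40.61.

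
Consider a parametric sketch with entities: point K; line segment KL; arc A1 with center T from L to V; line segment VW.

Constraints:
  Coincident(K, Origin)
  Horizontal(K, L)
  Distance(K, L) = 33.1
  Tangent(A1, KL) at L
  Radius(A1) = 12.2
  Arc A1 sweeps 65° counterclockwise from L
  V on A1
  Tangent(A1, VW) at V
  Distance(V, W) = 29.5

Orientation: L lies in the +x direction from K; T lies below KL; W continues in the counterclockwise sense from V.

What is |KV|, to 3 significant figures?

23.1

The tangent condition forces TL to be normal to KL, so T = L + (0, -12.2) = (33.1, -12.2). On A1, L sits at bearing 90° from T; a 65° counterclockwise sweep puts V at bearing 155°, so V = T + 12.2·(cos 155°, sin 155°) = (22.0, -7.04). Then |KV| = |V − K| = 23.1.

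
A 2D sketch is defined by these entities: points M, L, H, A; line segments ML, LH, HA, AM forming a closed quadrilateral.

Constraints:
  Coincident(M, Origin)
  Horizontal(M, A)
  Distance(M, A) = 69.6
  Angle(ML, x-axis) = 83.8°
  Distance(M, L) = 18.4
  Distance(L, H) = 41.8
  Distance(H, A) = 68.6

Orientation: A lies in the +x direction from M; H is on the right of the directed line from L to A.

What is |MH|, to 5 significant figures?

23.943

M is at the origin; M and A share the same y with |MA| = 69.6 and A in +x, so A = (69.6, 0). ML runs at 83.8° with |ML| = 18.4, so L = (1.9872, 18.292). H is determined by |LH| = 41.8 and |HA| = 68.6 together: it lies at the intersection of circle(L, 41.8) and circle(A, 68.6). With |LA| = 70.044, the foot of the radical line on LA is 13.901 from L and the perpendicular offset is √(41.8² − 13.901²) = 39.421. Taking the right-of-LA solution: H = (5.1110, -23.391).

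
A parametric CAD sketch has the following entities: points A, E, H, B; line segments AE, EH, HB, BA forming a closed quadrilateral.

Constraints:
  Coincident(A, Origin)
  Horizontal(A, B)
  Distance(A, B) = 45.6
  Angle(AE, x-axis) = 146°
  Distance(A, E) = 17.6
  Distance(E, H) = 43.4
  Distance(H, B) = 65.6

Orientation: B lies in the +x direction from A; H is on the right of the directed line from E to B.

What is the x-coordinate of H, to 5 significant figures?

-10.862

Checks: A.y = 0.00, B.y = 0.00 ✓; |EH| = 43.40 ✓; |HB| = 65.60 ✓.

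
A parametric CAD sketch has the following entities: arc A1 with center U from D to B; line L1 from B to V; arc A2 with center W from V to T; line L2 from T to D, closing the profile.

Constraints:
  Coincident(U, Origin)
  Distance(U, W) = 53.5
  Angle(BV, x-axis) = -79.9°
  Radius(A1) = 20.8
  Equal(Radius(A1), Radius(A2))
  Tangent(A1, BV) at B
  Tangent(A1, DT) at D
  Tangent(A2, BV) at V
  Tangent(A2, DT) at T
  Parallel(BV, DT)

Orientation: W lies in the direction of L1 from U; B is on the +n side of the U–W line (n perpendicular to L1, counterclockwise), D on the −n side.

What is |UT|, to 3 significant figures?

57.4

Tangency of A1 to both parallel lines with radius 20.8 puts B and D at U ± 20.8·n: B = (20.5, 3.65), D = (-20.5, -3.65). Equal radii place V and T the same way about W: V = W + 20.8·n = (29.9, -49.0), T = W − 20.8·n = (-11.1, -56.3). Then |UT| = |T − U| = 57.4.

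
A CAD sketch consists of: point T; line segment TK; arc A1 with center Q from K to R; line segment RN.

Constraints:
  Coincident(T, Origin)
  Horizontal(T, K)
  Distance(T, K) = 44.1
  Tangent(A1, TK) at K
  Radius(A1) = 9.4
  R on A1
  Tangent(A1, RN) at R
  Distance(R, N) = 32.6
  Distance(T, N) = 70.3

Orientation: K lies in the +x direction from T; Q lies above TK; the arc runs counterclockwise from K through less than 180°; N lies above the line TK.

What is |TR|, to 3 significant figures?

54.1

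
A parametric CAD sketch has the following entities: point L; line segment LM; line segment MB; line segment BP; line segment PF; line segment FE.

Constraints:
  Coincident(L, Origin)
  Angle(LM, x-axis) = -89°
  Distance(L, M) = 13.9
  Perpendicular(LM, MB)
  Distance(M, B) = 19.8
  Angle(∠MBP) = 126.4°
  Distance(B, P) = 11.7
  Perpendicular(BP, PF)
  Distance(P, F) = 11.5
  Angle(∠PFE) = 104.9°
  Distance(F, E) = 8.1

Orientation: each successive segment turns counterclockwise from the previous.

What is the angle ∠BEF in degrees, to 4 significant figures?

91.01°

BP ⟂ PF, so PF runs at 144.6°; with |PF| = 11.5, F = (17.44, 2.646). ∠PFE = 104.9° gives FE at -140.3° from the x-axis; with |FE| = 8.1, E = (11.21, -2.528). Then cos ∠BEF = EB·EF / (|EB||EF|), giving 91.01°.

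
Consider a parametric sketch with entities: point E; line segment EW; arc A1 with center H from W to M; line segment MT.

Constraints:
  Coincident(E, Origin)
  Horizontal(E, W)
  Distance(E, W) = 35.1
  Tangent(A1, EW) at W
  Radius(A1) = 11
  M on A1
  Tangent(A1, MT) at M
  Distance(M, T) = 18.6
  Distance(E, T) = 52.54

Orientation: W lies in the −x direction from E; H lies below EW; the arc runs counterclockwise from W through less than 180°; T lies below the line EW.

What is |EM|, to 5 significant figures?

47.742

E is at the origin; E and W share the same y with |EW| = 35.1 and W on the −x side, so W = (-35.100, 0.0000). Tangency of A1 to EW means the radius HW is perpendicular to EW, so H = W + (0, -11) = (-35.100, -11.000). Since HM ⟂ MT (tangency), |HT| = √(11.0² + 18.6²) = 21.609 regardless of where M sits on A1. So T lies on both circle(E, 52.54) and circle(H, 21.609); the below-EW intersection is T = (-42.089, -31.448). M is the foot of the tangent from T: M = (-45.870, -13.236).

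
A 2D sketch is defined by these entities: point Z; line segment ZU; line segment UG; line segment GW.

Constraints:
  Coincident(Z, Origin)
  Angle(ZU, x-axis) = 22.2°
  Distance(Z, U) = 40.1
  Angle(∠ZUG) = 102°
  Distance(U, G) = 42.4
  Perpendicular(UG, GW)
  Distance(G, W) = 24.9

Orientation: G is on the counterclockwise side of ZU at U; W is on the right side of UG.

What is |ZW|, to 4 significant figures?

81.77

∠ZUG = 102.0°, so UG runs at 22.2° + (180° − 102.0°) = 100.2° from the x-axis; with |UG| = 42.4, G = U + 42.4·(cos 100.2°, sin 100.2°) = (29.62, 56.88). UG is perpendicular to GW; with |GW| = 24.9 on the right of UG, W = G + 24.9·(0.9842, 0.1771) = (54.13, 61.29). Then |ZW| = |W − Z| = 81.77.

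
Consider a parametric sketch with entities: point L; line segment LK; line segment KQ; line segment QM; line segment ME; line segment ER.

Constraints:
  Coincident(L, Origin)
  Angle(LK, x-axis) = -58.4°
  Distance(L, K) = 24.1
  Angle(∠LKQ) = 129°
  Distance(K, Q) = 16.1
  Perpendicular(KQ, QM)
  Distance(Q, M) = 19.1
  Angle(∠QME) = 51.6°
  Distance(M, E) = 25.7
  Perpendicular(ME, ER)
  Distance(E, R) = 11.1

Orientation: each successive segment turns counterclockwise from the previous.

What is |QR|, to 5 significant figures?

14.367

L is at the origin; LK runs at -58.4° with length 24.1, so K = (12.628, -20.527). ∠LKQ = 129.0° gives KQ at -7.4000° from the x-axis; with |KQ| = 16.1, Q = (28.594, -22.600). KQ is perpendicular to QM, so QM runs at 82.600°; with |QM| = 19.1, M = (31.054, -3.6593). ∠QME = 51.6° gives ME at -149.00° from the x-axis; with |ME| = 25.7, E = (9.0248, -16.896). The perpendicularity gives ER at right angles to ME, so ER runs at -59.000°; with |ER| = 11.1, R = (14.742, -26.410). Then |QR| = |R − Q| = 14.367.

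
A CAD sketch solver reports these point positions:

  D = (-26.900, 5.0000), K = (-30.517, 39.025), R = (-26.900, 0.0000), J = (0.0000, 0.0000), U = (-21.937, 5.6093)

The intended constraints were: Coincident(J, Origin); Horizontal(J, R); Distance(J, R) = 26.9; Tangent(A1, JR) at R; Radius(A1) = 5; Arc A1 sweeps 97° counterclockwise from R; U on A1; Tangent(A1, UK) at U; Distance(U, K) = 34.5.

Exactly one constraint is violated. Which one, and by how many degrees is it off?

Tangent(A1, UK) at U — off by 7.40°.

J = (0.00, 0.00) ✓; J.y = 0.00, R.y = 0.00 ✓; |JR| = 26.90 ✓; ∠(DR, RJ) = 90.00° ✓; |DR| = 5.000 ✓; bearing(D→U) − bearing(D→R) = 97.00° ✓; |DU| = 5.000 ✓; ∠(DU, UK) = 82.60° ✗; |UK| = 34.50 ✓.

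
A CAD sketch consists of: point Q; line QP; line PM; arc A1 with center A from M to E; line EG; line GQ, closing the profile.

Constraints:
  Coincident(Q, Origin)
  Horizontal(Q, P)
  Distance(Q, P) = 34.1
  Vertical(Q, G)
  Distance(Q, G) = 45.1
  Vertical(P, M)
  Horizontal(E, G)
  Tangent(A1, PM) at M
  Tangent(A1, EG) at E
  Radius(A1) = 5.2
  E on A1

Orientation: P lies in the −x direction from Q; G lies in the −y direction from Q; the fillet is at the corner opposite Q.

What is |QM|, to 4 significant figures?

52.49

Q is at the origin; QP is horizontal with |QP| = 34.1 and P on the −x side, so P = (-34.10, 0.000). Q and G share the same x with |QG| = 45.1 and G on the −y side, so G = (0.000, -45.10). The virtual corner opposite Q is at (-34.10, -45.10). Since A1 is tangent to PM there, AM ⟂ PM and A1 meets EG tangentially, so AE is at right angles to EG, with radius 5.2, so the center A sits 5.2 in from both sides at A = (-28.90, -39.90). That places the tangent points at M = (-34.10, -39.90) on PM and E = (-28.90, -45.10) on EG. Then |QM| = |M − Q| = 52.49.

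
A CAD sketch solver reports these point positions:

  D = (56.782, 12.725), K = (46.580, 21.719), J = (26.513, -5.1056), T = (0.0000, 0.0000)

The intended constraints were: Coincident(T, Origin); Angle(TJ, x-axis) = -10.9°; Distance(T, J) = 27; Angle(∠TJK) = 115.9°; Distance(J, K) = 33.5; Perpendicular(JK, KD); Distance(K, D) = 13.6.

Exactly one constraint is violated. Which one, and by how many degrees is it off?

Perpendicular(JK, KD) — off by 4.60°.

T = (0.00, 0.00) ✓; TJ at -10.90° ✓; |TJ| = 27.00 ✓; ∠TJK = 115.9° ✓; |JK| = 33.50 ✓; ∠(JK, KD) = 94.60° ✗; |KD| = 13.60 ✓.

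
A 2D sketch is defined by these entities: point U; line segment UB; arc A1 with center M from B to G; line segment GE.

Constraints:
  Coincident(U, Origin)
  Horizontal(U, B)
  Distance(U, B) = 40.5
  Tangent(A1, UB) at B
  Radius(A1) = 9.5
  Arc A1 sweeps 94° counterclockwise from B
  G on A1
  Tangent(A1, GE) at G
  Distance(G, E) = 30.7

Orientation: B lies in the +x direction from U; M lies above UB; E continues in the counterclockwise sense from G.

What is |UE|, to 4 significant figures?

62.86

On A1, B sits at bearing -90° from M; a 94° counterclockwise sweep puts G at bearing 4°, so G = M + 9.5·(cos 4°, sin 4°) = (49.98, 10.16). Tangency of A1 to GE means the radius MG is perpendicular to GE, so GE runs along (−sin 4°, cos 4°); with |GE| = 30.7, E = (47.84, 40.79). Then |UE| = |E − U| = 62.86.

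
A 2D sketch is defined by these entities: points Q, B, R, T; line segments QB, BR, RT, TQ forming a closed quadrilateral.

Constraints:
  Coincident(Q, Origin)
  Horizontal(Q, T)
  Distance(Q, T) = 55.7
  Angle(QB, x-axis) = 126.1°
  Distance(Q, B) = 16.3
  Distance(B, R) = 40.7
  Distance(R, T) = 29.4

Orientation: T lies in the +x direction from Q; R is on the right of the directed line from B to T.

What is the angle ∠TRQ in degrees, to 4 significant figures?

159.1°

Checks: |BR| = 40.70 ✓; |RT| = 29.40 ✓.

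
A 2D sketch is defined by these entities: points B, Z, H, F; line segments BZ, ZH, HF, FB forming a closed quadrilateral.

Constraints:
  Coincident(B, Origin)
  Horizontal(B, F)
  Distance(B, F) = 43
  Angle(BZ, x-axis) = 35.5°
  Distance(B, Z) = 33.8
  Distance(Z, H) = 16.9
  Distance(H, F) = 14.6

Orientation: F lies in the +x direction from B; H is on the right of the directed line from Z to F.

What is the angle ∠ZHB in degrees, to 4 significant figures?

91.62°

Checks: B.y = 0.00, F.y = 0.00 ✓; |ZH| = 16.90 ✓; |HF| = 14.60 ✓.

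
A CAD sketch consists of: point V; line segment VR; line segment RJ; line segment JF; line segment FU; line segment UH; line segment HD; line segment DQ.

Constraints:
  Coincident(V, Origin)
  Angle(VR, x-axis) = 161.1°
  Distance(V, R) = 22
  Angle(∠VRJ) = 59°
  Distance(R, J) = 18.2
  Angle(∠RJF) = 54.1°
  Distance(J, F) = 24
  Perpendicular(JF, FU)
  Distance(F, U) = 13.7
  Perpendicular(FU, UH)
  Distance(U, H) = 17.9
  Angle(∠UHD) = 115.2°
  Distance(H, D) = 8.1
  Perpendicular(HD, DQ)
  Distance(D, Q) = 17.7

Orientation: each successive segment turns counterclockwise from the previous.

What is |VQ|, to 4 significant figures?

4.375

V is at the origin; VR runs at 161.1° with length 22.0, so R = (-20.81, 7.126). ∠VRJ = 59.0° gives RJ at -77.90° from the x-axis; with |RJ| = 18.2, J = (-17.00, -10.67). ∠RJF = 54.1° gives JF at 48.00° from the x-axis; with |JF| = 24.0, F = (-0.9397, 7.166). JF is perpendicular to FU, so FU runs at 138.0°; with |FU| = 13.7, U = (-11.12, 16.33). FU ⟂ UH, so UH runs at -132.0°; with |UH| = 17.9, H = (-23.10, 3.031). ∠UHD = 115.2° gives HD at -67.20° from the x-axis; with |HD| = 8.1, D = (-19.96, -4.436). HD is perpendicular to DQ, so DQ runs at 22.80°; with |DQ| = 17.7, Q = (-3.642, 2.423). Then |VQ| = |Q − V| = 4.375.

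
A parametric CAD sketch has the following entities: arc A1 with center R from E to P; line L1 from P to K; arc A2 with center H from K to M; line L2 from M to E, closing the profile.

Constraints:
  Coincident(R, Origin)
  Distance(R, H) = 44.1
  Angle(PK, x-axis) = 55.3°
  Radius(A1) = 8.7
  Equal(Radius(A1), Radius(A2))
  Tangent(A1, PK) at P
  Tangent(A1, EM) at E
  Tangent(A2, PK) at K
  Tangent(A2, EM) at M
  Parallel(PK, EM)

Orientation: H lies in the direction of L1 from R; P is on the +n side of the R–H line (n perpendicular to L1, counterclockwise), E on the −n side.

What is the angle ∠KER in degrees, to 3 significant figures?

68.5°

Tangency of A1 to both parallel lines with radius 8.7 puts P and E at R ± 8.7·n: P = (-7.15, 4.95), E = (7.15, -4.95). Equal radii place K and M the same way about H: K = H + 8.7·n = (18.0, 41.2), M = H − 8.7·n = (32.3, 31.3). Then cos ∠KER = EK·ER / (|EK||ER|), giving 68.5°.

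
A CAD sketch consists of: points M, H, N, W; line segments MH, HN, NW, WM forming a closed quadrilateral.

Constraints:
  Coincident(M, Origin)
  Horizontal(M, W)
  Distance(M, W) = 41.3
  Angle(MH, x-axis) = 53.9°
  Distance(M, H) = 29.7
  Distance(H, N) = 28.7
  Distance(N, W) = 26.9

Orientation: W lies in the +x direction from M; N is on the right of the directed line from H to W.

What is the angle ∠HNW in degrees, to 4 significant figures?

74.80°

M is at the origin; MW is horizontal with |MW| = 41.3 and W in +x, so W = (41.3, 0). MH runs at 53.9° with |MH| = 29.7, so H = (17.50, 24.00). N is determined by |HN| = 28.7 and |NW| = 26.9 together: it lies at the intersection of circle(H, 28.7) and circle(W, 26.9). With |HW| = 33.80, the foot of the radical line on HW is 18.38 from H and the perpendicular offset is √(28.7² − 18.38²) = 22.04. Taking the right-of-HW solution: N = (14.79, -4.575).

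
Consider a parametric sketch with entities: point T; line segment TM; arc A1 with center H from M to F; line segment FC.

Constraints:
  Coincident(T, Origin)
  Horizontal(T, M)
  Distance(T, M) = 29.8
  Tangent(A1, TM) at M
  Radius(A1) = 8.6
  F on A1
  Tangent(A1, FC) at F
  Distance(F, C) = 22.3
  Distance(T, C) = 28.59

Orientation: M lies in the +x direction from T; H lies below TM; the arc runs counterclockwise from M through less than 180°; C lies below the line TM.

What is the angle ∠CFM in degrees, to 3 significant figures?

147°

T is at the origin; TM is horizontal with |TM| = 29.8 and M on the +x side, so M = (29.8, 0.00). Since A1 is tangent to TM there, HM ⟂ TM, so H = M + (0, -8.6) = (29.8, -8.60). Since HF ⟂ FC (tangency), |HC| = √(8.6² + 22.3²) = 23.9 regardless of where F sits on A1. So C lies on both circle(T, 28.59) and circle(H, 23.9); the below-TM intersection is C = (12.9, -25.5). F is the foot of the tangent from C: F = (21.9, -5.12).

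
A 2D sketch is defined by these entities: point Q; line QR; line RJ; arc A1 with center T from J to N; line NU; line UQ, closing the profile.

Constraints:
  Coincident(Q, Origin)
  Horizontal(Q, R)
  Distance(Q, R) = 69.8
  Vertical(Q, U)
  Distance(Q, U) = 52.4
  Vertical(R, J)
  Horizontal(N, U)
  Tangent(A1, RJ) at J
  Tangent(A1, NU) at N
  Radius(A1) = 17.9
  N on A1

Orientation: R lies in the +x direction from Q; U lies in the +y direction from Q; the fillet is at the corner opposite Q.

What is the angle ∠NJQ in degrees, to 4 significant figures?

71.30°

Q is at the origin; Q and R share the same y with |QR| = 69.8 and R on the +x side, so R = (69.80, 0.000). Q and U share the same x with |QU| = 52.4 and U on the +y side, so U = (0.000, 52.40). The virtual corner opposite Q is at (69.80, 52.40). Since A1 is tangent to RJ there, TJ ⟂ RJ and since A1 is tangent to NU there, TN ⟂ NU, with radius 17.9, so the center T sits 17.9 in from both sides at T = (51.90, 34.50). That places the tangent points at J = (69.80, 34.50) on RJ and N = (51.90, 52.40) on NU. Then cos ∠NJQ = JN·JQ / (|JN||JQ|), giving 71.30°.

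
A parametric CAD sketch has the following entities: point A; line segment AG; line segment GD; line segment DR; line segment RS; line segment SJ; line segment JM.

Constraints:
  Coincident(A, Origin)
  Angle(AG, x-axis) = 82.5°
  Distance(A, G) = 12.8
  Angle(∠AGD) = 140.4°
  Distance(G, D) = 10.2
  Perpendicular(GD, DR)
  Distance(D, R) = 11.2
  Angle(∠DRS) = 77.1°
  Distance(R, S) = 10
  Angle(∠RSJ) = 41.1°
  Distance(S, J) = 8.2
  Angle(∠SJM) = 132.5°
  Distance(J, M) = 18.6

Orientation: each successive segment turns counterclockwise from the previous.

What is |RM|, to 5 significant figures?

15.034

A is at the origin; AG runs at 82.5° with length 12.8, so G = (1.6707, 12.690). ∠AGD = 140.4° gives GD at 122.10° from the x-axis; with |GD| = 10.2, D = (-3.7495, 21.331). GD is perpendicular to DR, so DR runs at -147.90°; with |DR| = 11.2, R = (-13.237, 15.379). ∠DRS = 77.1° gives RS at -45.000° from the x-axis; with |RS| = 10.0, S = (-6.1662, 8.3084). ∠RSJ = 41.1° gives SJ at 93.900° from the x-axis; with |SJ| = 8.2, J = (-6.7240, 16.489). ∠SJM = 132.5° gives JM at 141.40° from the x-axis; with |JM| = 18.6, M = (-21.260, 28.094). Then |RM| = |M − R| = 15.034.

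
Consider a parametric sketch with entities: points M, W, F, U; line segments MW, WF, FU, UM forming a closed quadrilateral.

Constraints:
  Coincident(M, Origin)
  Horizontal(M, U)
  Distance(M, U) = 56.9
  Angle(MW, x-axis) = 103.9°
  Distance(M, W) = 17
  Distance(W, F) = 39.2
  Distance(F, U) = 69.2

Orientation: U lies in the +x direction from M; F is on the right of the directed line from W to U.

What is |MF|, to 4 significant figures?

24.02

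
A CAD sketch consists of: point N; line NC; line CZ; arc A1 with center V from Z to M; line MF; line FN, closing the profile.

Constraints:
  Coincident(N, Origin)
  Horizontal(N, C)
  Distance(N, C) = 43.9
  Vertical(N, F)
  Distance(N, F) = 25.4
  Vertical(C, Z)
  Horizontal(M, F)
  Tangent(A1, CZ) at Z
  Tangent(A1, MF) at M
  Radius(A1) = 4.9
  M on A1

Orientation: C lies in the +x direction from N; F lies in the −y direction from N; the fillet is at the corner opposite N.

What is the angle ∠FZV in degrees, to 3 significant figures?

6.37°

N is at the origin; NC is horizontal with |NC| = 43.9 and C on the +x side, so C = (43.9, 0.00). N and F share the same x with |NF| = 25.4 and F on the −y side, so F = (0.00, -25.4). The virtual corner opposite N is at (43.9, -25.4). Since A1 is tangent to CZ there, VZ ⟂ CZ and the tangent condition forces VM to be normal to MF, with radius 4.9, so the center V sits 4.9 in from both sides at V = (39.0, -20.5). That places the tangent points at Z = (43.9, -20.5) on CZ and M = (39.0, -25.4) on MF. Then cos ∠FZV = ZF·ZV / (|ZF||ZV|), giving 6.37°.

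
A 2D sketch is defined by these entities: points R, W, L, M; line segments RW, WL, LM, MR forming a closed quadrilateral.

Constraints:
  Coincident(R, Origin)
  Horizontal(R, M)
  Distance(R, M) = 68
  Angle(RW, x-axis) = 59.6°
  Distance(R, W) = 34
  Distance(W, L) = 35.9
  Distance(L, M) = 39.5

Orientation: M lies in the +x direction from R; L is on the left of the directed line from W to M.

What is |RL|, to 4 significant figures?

63.76

Checks: |WL| = 35.90 ✓; |LM| = 39.50 ✓.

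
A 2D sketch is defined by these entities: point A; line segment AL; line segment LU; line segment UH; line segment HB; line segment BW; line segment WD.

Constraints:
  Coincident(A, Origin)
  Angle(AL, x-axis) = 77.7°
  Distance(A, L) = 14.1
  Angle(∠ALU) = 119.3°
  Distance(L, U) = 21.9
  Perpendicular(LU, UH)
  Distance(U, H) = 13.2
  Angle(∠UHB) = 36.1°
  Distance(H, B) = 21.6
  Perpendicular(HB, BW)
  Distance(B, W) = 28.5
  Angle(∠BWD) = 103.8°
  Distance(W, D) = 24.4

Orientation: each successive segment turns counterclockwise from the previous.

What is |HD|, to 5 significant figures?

34.384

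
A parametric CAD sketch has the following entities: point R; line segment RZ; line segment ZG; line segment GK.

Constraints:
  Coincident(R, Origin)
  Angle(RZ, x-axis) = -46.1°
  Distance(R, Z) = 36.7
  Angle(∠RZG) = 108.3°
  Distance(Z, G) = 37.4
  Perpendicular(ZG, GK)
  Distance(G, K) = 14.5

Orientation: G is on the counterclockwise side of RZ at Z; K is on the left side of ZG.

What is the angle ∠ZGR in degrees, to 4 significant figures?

35.46°

R is at the origin; RZ runs at -46.1° with length 36.7, so Z = 36.7·(cos -46.1°, sin -46.1°) = (25.45, -26.44). ∠RZG = 108.3°, so ZG runs at -46.1° + (180° − 108.3°) = 25.60° from the x-axis; with |ZG| = 37.4, G = Z + 37.4·(cos 25.60°, sin 25.60°) = (59.18, -10.28). Then cos ∠ZGR = GZ·GR / (|GZ||GR|), giving 35.46°.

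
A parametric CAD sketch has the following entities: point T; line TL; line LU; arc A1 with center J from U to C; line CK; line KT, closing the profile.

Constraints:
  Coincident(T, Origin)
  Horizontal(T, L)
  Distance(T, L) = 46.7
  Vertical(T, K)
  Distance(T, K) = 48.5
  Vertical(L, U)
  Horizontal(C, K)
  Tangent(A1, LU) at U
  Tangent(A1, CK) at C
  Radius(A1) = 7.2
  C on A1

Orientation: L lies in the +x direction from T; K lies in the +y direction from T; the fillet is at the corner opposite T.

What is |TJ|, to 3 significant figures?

57.1

TK is vertical with |TK| = 48.5 and K on the +y side, so K = (0.00, 48.5). The virtual corner opposite T is at (46.7, 48.5). The tangent condition forces JU to be normal to LU and A1 meets CK tangentially, so JC is at right angles to CK, with radius 7.2, so the center J sits 7.2 in from both sides at J = (39.5, 41.3). Then |TJ| = |J − T| = 57.1.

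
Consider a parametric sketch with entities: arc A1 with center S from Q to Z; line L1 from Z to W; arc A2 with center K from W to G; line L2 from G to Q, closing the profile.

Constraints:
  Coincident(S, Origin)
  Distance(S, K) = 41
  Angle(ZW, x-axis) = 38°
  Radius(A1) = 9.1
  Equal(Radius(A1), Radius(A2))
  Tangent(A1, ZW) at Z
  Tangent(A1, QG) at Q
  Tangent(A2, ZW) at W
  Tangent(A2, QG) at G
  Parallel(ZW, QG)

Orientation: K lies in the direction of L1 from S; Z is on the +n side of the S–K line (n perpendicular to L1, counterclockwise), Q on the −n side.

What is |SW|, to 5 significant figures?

41.998

Tangency of A1 to both parallel lines with radius 9.1 puts Z and Q at S ± 9.1·n: Z = (-5.6025, 7.1709), Q = (5.6025, -7.1709). Equal radii place W and G the same way about K: W = K + 9.1·n = (26.706, 32.413), G = K − 9.1·n = (37.911, 18.071). Then |SW| = |W − S| = 41.998.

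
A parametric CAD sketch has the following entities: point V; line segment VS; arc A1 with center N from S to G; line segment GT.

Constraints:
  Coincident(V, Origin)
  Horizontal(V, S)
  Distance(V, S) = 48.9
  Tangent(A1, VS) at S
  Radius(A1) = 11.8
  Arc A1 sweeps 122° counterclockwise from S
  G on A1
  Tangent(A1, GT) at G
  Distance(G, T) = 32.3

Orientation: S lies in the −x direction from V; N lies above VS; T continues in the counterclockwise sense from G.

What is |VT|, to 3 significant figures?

72.1

V is at the origin; V and S share the same y with |VS| = 48.9 and S on the −x side, so S = (-48.9, 0.00). Tangency of A1 to VS means the radius NS is perpendicular to VS, so N = S + (0, 11.8) = (-48.9, 11.8). On A1, S sits at bearing -90° from N; a 122° counterclockwise sweep puts G at bearing 32°, so G = N + 11.8·(cos 32°, sin 32°) = (-38.9, 18.1). A1 meets GT tangentially, so NG is at right angles to GT, so GT runs along (−sin 32°, cos 32°); with |GT| = 32.3, T = (-56.0, 45.4). Then |VT| = |T − V| = 72.1.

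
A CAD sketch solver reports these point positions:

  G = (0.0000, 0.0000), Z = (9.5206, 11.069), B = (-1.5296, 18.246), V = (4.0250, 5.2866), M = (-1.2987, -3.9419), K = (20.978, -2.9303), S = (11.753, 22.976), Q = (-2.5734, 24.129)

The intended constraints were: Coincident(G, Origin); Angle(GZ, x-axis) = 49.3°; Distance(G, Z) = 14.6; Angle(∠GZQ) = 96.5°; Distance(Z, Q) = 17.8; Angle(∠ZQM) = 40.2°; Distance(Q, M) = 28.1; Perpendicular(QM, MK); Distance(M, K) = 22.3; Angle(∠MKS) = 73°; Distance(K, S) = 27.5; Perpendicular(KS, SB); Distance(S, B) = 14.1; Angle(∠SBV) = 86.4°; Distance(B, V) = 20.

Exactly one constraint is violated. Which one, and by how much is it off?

Distance(B, V) = 20 — off by 5.90.

G = (0.00, 0.00) ✓; GZ at 49.30° ✓; |GZ| = 14.60 ✓; ∠GZQ = 96.50° ✓; |ZQ| = 17.80 ✓; ∠ZQM = 40.20° ✓; |QM| = 28.10 ✓; ∠(QM, MK) = 90.00° ✓; |MK| = 22.30 ✓; ∠MKS = 73.00° ✓; |KS| = 27.50 ✓; ∠(KS, SB) = 90.00° ✓; |SB| = 14.10 ✓; ∠SBV = 86.40° ✓; |BV| = 14.10 ✗.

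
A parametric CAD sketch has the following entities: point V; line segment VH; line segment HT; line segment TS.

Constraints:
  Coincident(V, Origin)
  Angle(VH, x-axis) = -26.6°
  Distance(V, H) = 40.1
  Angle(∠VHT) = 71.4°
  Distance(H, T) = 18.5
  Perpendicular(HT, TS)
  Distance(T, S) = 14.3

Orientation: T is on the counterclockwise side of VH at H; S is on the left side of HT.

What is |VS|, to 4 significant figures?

24.38

V is at the origin; VH runs at -26.6° with length 40.1, so H = 40.1·(cos -26.6°, sin -26.6°) = (35.86, -17.96). ∠VHT = 71.4°, so HT runs at -26.6° + (180° − 71.4°) = 82.00° from the x-axis; with |HT| = 18.5, T = H + 18.5·(cos 82.00°, sin 82.00°) = (38.43, 0.3648). The perpendicularity gives TS at right angles to HT; with |TS| = 14.3 on the left of HT, S = T + 14.3·(-0.9903, 0.1392) = (24.27, 2.355). Then |VS| = |S − V| = 24.38.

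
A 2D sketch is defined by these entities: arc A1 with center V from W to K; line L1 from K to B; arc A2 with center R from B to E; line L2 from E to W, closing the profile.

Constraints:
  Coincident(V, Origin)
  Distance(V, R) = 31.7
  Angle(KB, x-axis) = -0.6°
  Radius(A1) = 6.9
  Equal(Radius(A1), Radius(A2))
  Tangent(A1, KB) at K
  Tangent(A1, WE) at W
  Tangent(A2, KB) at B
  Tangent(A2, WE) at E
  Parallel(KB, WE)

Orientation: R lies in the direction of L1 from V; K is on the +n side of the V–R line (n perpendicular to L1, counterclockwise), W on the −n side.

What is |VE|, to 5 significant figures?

32.442

Tangency of A1 to both parallel lines with radius 6.9 puts K and W at V ± 6.9·n: K = (0.072255, 6.8996), W = (-0.072255, -6.8996). Equal radii place B and E the same way about R: B = R + 6.9·n = (31.771, 6.5677), E = R − 6.9·n = (31.626, -7.2316). Then |VE| = |E − V| = 32.442.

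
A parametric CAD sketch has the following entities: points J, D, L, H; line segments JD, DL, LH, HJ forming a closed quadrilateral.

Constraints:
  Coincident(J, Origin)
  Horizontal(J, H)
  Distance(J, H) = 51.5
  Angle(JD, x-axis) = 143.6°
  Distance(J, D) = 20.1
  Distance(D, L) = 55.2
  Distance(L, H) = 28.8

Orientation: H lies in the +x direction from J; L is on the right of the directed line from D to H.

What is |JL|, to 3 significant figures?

35.1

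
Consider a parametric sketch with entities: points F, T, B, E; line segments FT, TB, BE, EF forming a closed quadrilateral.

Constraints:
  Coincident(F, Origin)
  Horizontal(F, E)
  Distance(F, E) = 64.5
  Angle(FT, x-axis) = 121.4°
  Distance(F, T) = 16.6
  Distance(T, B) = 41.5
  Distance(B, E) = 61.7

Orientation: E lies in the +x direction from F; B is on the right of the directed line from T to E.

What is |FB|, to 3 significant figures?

25.2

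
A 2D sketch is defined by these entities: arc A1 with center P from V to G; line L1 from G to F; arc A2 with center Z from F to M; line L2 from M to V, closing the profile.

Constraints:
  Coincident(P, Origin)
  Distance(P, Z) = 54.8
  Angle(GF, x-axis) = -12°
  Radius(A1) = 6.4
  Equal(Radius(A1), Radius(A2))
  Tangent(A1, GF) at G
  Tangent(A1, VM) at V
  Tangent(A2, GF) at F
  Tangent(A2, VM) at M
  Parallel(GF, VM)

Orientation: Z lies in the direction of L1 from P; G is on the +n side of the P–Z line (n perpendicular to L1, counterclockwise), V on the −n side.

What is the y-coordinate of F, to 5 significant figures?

-5.1334

The slot axis is L1's direction at -12.0°, so u = (cos -12.0°, sin -12.0°) = (0.97815, -0.20791) and n = (−sin -12.0°, cos -12.0°) = (0.20791, 0.97815). P is at the origin and Z lies 54.8 along u from P, so Z = 54.8·u = (53.602, -11.394). Tangency of A1 to both parallel lines with radius 6.4 puts G and V at P ± 6.4·n: G = (1.3306, 6.2601), V = (-1.3306, -6.2601). Equal radii place F and M the same way about Z: F = Z + 6.4·n = (54.933, -5.1334), M = Z − 6.4·n = (52.272, -17.654). So F.y = -5.1334.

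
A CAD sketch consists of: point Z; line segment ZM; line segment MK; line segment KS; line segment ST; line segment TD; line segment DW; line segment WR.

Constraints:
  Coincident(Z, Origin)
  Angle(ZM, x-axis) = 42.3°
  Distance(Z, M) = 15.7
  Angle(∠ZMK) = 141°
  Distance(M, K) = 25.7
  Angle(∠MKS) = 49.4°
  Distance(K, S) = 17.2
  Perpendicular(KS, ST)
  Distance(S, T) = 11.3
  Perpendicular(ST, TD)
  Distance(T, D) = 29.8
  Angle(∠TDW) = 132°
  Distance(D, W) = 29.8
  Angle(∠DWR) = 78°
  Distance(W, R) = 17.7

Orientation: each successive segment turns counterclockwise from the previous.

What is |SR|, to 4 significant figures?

39.65

Z is at the origin; ZM runs at 42.3° with length 15.7, so M = (11.61, 10.57). ∠ZMK = 141.0° gives MK at 81.30° from the x-axis; with |MK| = 25.7, K = (15.50, 35.97). ∠MKS = 49.4° gives KS at -148.1° from the x-axis; with |KS| = 17.2, S = (0.8973, 26.88). KS ⟂ ST, so ST runs at -58.10°; with |ST| = 11.3, T = (6.869, 17.29). ST ⟂ TD, so TD runs at 31.90°; with |TD| = 29.8, D = (32.17, 33.04). ∠TDW = 132.0° gives DW at 79.90° from the x-axis; with |DW| = 29.8, W = (37.39, 62.37). ∠DWR = 78.0° gives WR at -178.1° from the x-axis; with |WR| = 17.7, R = (19.70, 61.79). Then |SR| = |R − S| = 39.65.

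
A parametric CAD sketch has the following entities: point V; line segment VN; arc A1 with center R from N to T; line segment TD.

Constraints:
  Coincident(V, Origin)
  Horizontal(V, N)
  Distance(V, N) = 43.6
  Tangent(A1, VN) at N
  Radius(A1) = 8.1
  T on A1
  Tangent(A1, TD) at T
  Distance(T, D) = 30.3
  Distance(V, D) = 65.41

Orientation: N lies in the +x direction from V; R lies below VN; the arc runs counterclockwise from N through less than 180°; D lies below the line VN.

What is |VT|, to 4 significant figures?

38.87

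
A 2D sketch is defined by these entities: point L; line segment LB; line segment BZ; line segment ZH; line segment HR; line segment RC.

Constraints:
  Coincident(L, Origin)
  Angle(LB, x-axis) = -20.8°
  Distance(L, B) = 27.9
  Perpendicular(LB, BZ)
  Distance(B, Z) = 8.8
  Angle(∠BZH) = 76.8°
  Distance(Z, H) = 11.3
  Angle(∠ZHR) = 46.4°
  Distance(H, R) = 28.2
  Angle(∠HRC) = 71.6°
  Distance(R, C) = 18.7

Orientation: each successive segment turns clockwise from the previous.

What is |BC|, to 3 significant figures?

19.5

∠ZHR = 46.4° gives HR at 12.4° from the x-axis; with |HR| = 28.2, R = (41.1, -5.76). ∠HRC = 71.6° gives RC at -96.0° from the x-axis; with |RC| = 18.7, C = (39.2, -24.4). Then |BC| = |C − B| = 19.5.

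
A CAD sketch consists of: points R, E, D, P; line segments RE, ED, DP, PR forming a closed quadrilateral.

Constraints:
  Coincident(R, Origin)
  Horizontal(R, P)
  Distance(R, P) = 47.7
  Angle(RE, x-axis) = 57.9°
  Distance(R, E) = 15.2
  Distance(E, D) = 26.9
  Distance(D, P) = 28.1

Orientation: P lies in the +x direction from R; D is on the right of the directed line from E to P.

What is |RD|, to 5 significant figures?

23.957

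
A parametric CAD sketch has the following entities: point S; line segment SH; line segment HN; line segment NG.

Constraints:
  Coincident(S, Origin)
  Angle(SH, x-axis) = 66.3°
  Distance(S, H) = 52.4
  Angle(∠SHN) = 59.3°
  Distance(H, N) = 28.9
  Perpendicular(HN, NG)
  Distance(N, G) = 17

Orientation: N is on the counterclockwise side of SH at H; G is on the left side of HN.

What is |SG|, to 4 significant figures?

28.14

∠SHN = 59.3°, so HN runs at 66.3° + (180° − 59.3°) = 187.0° from the x-axis; with |HN| = 28.9, N = H + 28.9·(cos 187.0°, sin 187.0°) = (-7.623, 44.46). HN ⟂ NG; with |NG| = 17.0 on the left of HN, G = N + 17.0·(0.1219, -0.9925) = (-5.551, 27.59). Then |SG| = |G − S| = 28.14.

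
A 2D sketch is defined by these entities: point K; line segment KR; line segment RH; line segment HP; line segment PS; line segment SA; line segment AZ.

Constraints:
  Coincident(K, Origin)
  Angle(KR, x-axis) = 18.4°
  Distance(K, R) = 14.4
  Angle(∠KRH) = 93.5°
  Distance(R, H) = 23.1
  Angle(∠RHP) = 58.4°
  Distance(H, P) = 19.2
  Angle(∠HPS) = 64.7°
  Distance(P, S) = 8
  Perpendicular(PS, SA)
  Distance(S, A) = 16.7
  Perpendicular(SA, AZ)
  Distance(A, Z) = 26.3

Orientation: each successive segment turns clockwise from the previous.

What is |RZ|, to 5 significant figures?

43.357

K is at the origin; KR runs at 18.4° with length 14.4, so R = (13.664, 4.5453). ∠KRH = 93.5° gives RH at -68.100° from the x-axis; with |RH| = 23.1, H = (22.280, -16.888). ∠RHP = 58.4° gives HP at 170.30° from the x-axis; with |HP| = 19.2, P = (3.3543, -13.653). ∠HPS = 64.7° gives PS at 55.000° from the x-axis; with |PS| = 8.0, S = (7.9429, -7.0995). PS is perpendicular to SA, so SA runs at -35.000°; with |SA| = 16.7, A = (21.623, -16.678). SA is perpendicular to AZ, so AZ runs at -125.00°; with |AZ| = 26.3, Z = (6.5377, -38.222). Then |RZ| = |Z − R| = 43.357.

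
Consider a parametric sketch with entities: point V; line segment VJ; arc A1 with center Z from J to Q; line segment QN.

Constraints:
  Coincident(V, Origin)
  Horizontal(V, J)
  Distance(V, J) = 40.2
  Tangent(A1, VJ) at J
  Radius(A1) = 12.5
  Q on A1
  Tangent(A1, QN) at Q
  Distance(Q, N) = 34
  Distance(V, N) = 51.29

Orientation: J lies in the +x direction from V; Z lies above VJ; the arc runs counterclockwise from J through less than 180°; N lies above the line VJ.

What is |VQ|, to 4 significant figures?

53.40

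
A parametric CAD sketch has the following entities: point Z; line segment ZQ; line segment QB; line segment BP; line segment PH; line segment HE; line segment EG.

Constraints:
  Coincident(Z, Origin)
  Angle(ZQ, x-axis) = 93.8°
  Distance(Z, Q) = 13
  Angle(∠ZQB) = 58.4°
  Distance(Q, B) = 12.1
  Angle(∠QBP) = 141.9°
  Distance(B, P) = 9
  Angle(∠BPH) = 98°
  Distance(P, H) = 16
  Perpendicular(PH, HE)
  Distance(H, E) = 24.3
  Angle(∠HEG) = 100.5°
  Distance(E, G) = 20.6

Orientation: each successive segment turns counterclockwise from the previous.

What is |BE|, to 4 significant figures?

23.12

Z is at the origin; ZQ runs at 93.8° with length 13.0, so Q = (-0.8616, 12.97). ∠ZQB = 58.4° gives QB at -144.6° from the x-axis; with |QB| = 12.1, B = (-10.72, 5.962). ∠QBP = 141.9° gives BP at -106.5° from the x-axis; with |BP| = 9.0, P = (-13.28, -2.667). ∠BPH = 98.0° gives PH at -24.50° from the x-axis; with |PH| = 16.0, H = (1.279, -9.302). The perpendicularity gives HE at right angles to PH, so HE runs at 65.50°; with |HE| = 24.3, E = (11.36, 12.81). Then |BE| = |E − B| = 23.12.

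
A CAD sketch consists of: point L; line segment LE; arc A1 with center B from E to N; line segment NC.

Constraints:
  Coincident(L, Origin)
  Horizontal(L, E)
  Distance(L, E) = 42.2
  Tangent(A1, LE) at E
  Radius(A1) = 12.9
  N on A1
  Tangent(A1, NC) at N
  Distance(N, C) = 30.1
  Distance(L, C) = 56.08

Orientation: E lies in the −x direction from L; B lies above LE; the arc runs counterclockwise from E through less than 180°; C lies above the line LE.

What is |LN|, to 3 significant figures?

33.0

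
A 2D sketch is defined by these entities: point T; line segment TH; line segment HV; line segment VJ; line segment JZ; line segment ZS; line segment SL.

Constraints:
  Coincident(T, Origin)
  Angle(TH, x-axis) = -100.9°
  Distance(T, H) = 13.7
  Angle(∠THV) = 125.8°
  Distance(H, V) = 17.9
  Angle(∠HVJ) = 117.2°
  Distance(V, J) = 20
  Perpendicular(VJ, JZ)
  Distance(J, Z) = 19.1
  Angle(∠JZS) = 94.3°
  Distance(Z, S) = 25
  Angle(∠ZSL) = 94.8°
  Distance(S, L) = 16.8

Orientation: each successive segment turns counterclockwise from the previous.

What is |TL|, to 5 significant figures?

24.399

T is at the origin; TH runs at -100.9° with length 13.7, so H = (-2.5906, -13.453). ∠THV = 125.8° gives HV at -46.700° from the x-axis; with |HV| = 17.9, V = (9.6855, -26.480). ∠HVJ = 117.2° gives VJ at 16.100° from the x-axis; with |VJ| = 20.0, J = (28.901, -20.934). VJ ⟂ JZ, so JZ runs at 106.10°; with |JZ| = 19.1, Z = (23.604, -2.5828). ∠JZS = 94.3° gives ZS at -168.20° from the x-axis; with |ZS| = 25.0, S = (-0.86727, -7.6952). ∠ZSL = 94.8° gives SL at -83.000° from the x-axis; with |SL| = 16.8, L = (1.1801, -24.370). Then |TL| = |L − T| = 24.399.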